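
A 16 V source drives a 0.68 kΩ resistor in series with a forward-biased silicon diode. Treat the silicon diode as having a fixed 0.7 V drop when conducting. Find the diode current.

I ≈ 22 mA

KVL around the loop: 16 = V_D + I·R = 0.7 + I × 0.68 kΩ.
So I = (16 − 0.7) / 0.68 kΩ = 15.3 / 0.68 = 22.5 mA.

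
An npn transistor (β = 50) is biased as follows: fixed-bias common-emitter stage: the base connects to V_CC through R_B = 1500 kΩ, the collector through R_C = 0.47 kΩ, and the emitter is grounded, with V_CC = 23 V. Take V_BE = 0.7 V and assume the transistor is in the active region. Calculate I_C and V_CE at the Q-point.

I_C ≈ 0.74 mA, V_CE ≈ 23 V

Base loop: V_CC = I_B·R_B + V_BE, so I_B = (23 − 0.7)/1500 kΩ = 0.0149 mA.
In the active region I_C = β·I_B = 50 × 0.0149 = 0.743 mA.
Collector loop: V_CE = V_CC − I_C·R_C = 23 − 0.743×0.47 = 22.7 V.
Since V_CE = 22.7 V > V_CE(sat) ≈ 0.2 V, the transistor is in the active region as assumed.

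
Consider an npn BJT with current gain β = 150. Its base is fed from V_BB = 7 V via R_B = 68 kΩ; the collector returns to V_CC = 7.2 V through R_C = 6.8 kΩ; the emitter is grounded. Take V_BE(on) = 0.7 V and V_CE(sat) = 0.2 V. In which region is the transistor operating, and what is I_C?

saturation; I_C ≈ 1 mA

Assume active: I_B = (7 − 0.7)/68 = 0.0926 mA, giving I_C = β·I_B = 13.9 mA.
But then V_CE = 7.2 − 13.9×6.8 = -87.3 V < V_CE(sat) = 0.2 V — impossible in the active region.
So the transistor is saturated. With V_CE = 0.2 V, I_C = (V_CC − 0.2)/R_C = 7/6.8 = 1.03 mA.
Check: β·I_B = 13.9 mA > I_C = 1.03 mA, confirming saturation.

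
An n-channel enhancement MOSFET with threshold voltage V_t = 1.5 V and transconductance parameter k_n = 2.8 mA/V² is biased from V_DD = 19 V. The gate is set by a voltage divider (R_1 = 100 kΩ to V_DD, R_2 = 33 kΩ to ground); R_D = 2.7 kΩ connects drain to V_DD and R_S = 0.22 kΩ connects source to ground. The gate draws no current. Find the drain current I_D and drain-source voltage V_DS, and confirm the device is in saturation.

I_D ≈ 5.6 mA, V_DS ≈ 2.8 V

V_G = V_DD·R_2/(R_1+R_2) = 19×33/133 = 4.71 V.
Assume saturation: I_D = (k_n/2)(V_GS − V_t)² with V_GS = V_G − I_D·R_S = 4.71 − 0.22·I_D.
Substituting gives 0.0678·I_D² − 2.98·I_D + 14.5 = 0, with roots I_D = 5.56 or 38.4 mA.
The root I_D = 38.4 mA gives V_GS = -3.74 V ≤ V_t, so take I_D = 5.56 mA.
Then V_GS = 3.49 V and V_DS = V_DD − I_D(R_D+R_S) = 19 − 5.56×2.92 = 2.78 V.
Saturation requires V_DS ≥ V_GS − V_t = 1.99 V; 2.78 ≥ 1.99 ✓.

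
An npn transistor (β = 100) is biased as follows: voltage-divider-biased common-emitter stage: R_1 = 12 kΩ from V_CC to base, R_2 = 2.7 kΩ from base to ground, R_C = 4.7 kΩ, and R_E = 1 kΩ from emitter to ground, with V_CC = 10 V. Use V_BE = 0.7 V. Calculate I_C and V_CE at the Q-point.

I_C ≈ 1.1 mA, V_CE ≈ 3.7 V

Thevenize the base divider: V_Th = V_CC·R_2/(R_1+R_2) = 10×2.7/14.7 = 1.84 V, R_Th = R_1‖R_2 = 2.2 kΩ.
Base-emitter loop: V_Th = I_B·R_Th + V_BE + (β+1)I_B·R_E, so I_B = (1.84 − 0.7) / (2.2 + 101×1) = 0.011 mA.
I_C = β·I_B = 100×0.011 = 1.1 mA, and I_E = (β+1)I_B = 1.11 mA.
V_CE = V_CC − I_C·R_C − I_E·R_E = 10 − 1.1×4.7 − 1.11×1 = 3.71 V.
V_CE = 3.71 V > 0.2 V confirms active-region operation.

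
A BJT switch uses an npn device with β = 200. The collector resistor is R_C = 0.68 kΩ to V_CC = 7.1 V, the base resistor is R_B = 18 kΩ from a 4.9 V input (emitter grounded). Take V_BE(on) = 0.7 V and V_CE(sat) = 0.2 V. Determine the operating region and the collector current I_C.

saturation; I_C ≈ 10 mA

Assume active: I_B = (4.9 − 0.7)/18 = 0.233 mA, giving I_C = β·I_B = 46.7 mA.
But then V_CE = 7.1 − 46.7×0.68 = -24.6 V < V_CE(sat) = 0.2 V — impossible in the active region.
So the transistor is saturated. With V_CE = 0.2 V, I_C = (V_CC − 0.2)/R_C = 6.9/0.68 = 10.1 mA.
Check: β·I_B = 46.7 mA > I_C = 10.1 mA, confirming saturation.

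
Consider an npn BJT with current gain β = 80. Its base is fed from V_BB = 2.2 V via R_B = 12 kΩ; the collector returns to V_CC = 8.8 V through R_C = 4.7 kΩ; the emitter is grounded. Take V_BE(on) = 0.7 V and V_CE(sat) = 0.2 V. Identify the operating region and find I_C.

Assume active: I_B = (2.2 − 0.7)/12 = 0.125 mA, giving I_C = β·I_B = 10 mA.
But then V_CE = 8.8 − 10×4.7 = -38.2 V < V_CE(sat) = 0.2 V — impossible in the active region.
So the transistor is saturated. With V_CE = 0.2 V, I_C = (V_CC − 0.2)/R_C = 8.6/4.7 = 1.83 mA.
Check: β·I_B = 10 mA > I_C = 1.83 mA, confirming saturation.

saturation; I_C ≈ 1.8 mA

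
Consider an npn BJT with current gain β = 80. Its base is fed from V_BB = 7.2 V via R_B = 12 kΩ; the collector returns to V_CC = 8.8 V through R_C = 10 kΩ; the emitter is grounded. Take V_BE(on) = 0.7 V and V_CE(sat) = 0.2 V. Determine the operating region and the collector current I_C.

saturation; I_C ≈ 0.86 mA

Assume active: I_B = (7.2 − 0.7)/12 = 0.542 mA, giving I_C = β·I_B = 43.3 mA.
But then V_CE = 8.8 − 43.3×10 = -425 V < V_CE(sat) = 0.2 V — impossible in the active region.
So the transistor is saturated. With V_CE = 0.2 V, I_C = (V_CC − 0.2)/R_C = 8.6/10 = 0.86 mA.
Check: β·I_B = 43.3 mA > I_C = 0.86 mA, confirming saturation.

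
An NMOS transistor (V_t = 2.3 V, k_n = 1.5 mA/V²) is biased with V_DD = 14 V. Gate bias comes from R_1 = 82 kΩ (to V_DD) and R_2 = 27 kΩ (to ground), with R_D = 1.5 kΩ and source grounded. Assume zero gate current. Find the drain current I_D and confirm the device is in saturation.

I_D ≈ 1 mA

V_G = V_DD·R_2/(R_1+R_2) = 14×27/109 = 3.47 V. With the source grounded, V_GS = V_G = 3.47 V.
Assume saturation: I_D = (k_n/2)(V_GS − V_t)² = (1.5/2)×(3.47 − 2.3)² = 0.75×1.17² = 1.02 mA.
V_DS = V_DD − I_D·R_D = 14 − 1.02×1.5 = 12.5 V.
Saturation requires V_DS ≥ V_GS − V_t = 1.17 V; 12.5 ≥ 1.17 ✓.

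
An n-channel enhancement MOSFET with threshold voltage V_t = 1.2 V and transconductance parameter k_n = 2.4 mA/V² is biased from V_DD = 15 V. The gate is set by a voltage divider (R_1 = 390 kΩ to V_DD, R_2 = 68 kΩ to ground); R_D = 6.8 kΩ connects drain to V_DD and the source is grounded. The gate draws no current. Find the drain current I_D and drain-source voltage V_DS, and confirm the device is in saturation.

V_G = V_DD·R_2/(R_1+R_2) = 15×68/458 = 2.23 V. With the source grounded, V_GS = V_G = 2.23 V.
Assume saturation: I_D = (k_n/2)(V_GS − V_t)² = (2.4/2)×(2.23 − 1.2)² = 1.2×1.03² = 1.27 mA.
V_DS = V_DD − I_D·R_D = 15 − 1.27×6.8 = 6.39 V.
Saturation requires V_DS ≥ V_GS − V_t = 1.03 V; 6.39 ≥ 1.03 ✓.

I_D ≈ 1.3 mA, V_DS ≈ 6.4 V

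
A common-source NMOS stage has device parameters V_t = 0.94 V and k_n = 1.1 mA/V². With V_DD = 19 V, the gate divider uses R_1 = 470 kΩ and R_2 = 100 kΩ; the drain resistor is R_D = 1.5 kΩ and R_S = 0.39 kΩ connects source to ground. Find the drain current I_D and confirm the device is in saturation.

V_G = V_DD·R_2/(R_1+R_2) = 19×100/570 = 3.33 V.
Assume saturation: I_D = (k_n/2)(V_GS − V_t)² with V_GS = V_G − I_D·R_S = 3.33 − 0.39·I_D.
Substituting gives 0.0837·I_D² − 2.03·I_D + 3.15 = 0, with roots I_D = 1.67 or 22.6 mA.
The root I_D = 22.6 mA gives V_GS = -5.46 V ≤ V_t, so take I_D = 1.67 mA.
Then V_GS = 2.68 V and V_DS = V_DD − I_D(R_D+R_S) = 19 − 1.67×1.89 = 15.8 V.
Saturation requires V_DS ≥ V_GS − V_t = 1.74 V; 15.8 ≥ 1.74 ✓.

I_D ≈ 1.7 mA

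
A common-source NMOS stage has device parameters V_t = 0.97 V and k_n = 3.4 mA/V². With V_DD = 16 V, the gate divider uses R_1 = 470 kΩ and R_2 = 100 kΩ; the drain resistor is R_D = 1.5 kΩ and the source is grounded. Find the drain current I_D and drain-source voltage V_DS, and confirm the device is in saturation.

V_G = V_DD·R_2/(R_1+R_2) = 16×100/570 = 2.81 V. With the source grounded, V_GS = V_G = 2.81 V.
Assume saturation: I_D = (k_n/2)(V_GS − V_t)² = (3.4/2)×(2.81 − 0.97)² = 1.7×1.84² = 5.74 mA.
V_DS = V_DD − I_D·R_D = 16 − 5.74×1.5 = 7.39 V.
Saturation requires V_DS ≥ V_GS − V_t = 1.84 V; 7.39 ≥ 1.84 ✓.

I_D ≈ 5.7 mA, V_DS ≈ 7.4 V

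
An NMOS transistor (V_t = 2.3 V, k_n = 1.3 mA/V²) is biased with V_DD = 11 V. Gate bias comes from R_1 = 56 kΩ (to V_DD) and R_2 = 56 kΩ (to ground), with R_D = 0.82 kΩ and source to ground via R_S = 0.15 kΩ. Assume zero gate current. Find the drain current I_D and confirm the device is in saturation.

I_D ≈ 4.3 mA

V_G = V_DD·R_2/(R_1+R_2) = 11×56/112 = 5.5 V.
Assume saturation: I_D = (k_n/2)(V_GS − V_t)² with V_GS = V_G − I_D·R_S = 5.5 − 0.15·I_D.
Substituting gives 0.0146·I_D² − 1.62·I_D + 6.66 = 0, with roots I_D = 4.26 or 107 mA.
The root I_D = 107 mA gives V_GS = -10.5 V ≤ V_t, so take I_D = 4.26 mA.
Then V_GS = 4.86 V and V_DS = V_DD − I_D(R_D+R_S) = 11 − 4.26×0.97 = 6.87 V.
Saturation requires V_DS ≥ V_GS − V_t = 2.56 V; 6.87 ≥ 2.56 ✓.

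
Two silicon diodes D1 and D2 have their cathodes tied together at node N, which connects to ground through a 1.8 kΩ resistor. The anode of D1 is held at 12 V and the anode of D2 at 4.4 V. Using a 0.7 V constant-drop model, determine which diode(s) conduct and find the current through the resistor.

Only D1 conducts; I_R ≈ 6.3 mA

Assume both conduct. Then node N would need to be at both 12−0.7 = 11.3 V and 4.4−0.7 = 3.7 V, which is impossible.
Assume only D1 conducts: V_N = 12 − 0.7 = 11.3 V, so I_R = 11.3/1.8 = 6.28 mA.
Check D2: its anode-to-cathode voltage is 4.4 − 11.3 = -6.9 V < 0.7 V, so it is off. The assumption is consistent.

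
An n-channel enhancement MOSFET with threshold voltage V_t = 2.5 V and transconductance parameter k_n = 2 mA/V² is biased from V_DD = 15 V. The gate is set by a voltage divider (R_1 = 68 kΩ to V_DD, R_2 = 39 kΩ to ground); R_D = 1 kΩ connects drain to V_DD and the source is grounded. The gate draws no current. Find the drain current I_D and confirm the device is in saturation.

I_D ≈ 8.8 mA

V_G = V_DD·R_2/(R_1+R_2) = 15×39/107 = 5.47 V. With the source grounded, V_GS = V_G = 5.47 V.
Assume saturation: I_D = (k_n/2)(V_GS − V_t)² = (2/2)×(5.47 − 2.5)² = 1×2.97² = 8.8 mA.
V_DS = V_DD − I_D·R_D = 15 − 8.8×1 = 6.2 V.
Saturation requires V_DS ≥ V_GS − V_t = 2.97 V; 6.2 ≥ 2.97 ✓.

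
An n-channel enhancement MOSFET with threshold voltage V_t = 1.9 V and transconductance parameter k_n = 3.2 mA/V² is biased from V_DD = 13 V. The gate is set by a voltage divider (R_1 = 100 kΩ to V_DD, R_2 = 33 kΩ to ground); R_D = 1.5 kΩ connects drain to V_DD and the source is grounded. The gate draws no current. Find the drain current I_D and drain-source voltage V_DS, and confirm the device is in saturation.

I_D ≈ 2.8 mA, V_DS ≈ 8.8 V

V_G = V_DD·R_2/(R_1+R_2) = 13×33/133 = 3.23 V. With the source grounded, V_GS = V_G = 3.23 V.
Assume saturation: I_D = (k_n/2)(V_GS − V_t)² = (3.2/2)×(3.23 − 1.9)² = 1.6×1.33² = 2.81 mA.
V_DS = V_DD − I_D·R_D = 13 − 2.81×1.5 = 8.78 V.
Saturation requires V_DS ≥ V_GS − V_t = 1.33 V; 8.78 ≥ 1.33 ✓.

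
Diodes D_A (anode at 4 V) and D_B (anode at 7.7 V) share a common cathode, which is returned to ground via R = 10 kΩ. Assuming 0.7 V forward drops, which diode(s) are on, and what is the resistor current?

Assume both conduct. Then node N would need to be at both 4−0.7 = 3.3 V and 7.7−0.7 = 7 V, which is impossible.
Assume only D_B conducts: V_N = 7.7 − 0.7 = 7 V, so I_R = 7/10 = 0.7 mA.
Check D_A: its anode-to-cathode voltage is 4 − 7 = -3 V < 0.7 V, so it is off. The assumption is consistent.

Only D_B conducts; I_R ≈ 0.7 mA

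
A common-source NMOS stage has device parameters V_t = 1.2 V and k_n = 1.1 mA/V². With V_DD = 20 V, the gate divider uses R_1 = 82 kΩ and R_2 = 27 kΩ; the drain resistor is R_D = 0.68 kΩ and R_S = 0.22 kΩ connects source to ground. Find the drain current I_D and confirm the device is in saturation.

V_G = V_DD·R_2/(R_1+R_2) = 20×27/109 = 4.95 V.
Assume saturation: I_D = (k_n/2)(V_GS − V_t)² with V_GS = V_G − I_D·R_S = 4.95 − 0.22·I_D.
Substituting gives 0.0266·I_D² − 1.91·I_D + 7.75 = 0, with roots I_D = 4.32 or 67.4 mA.
The root I_D = 67.4 mA gives V_GS = -9.87 V ≤ V_t, so take I_D = 4.32 mA.
Then V_GS = 4 V and V_DS = V_DD − I_D(R_D+R_S) = 20 − 4.32×0.9 = 16.1 V.
Saturation requires V_DS ≥ V_GS − V_t = 2.8 V; 16.1 ≥ 2.8 ✓.

I_D ≈ 4.3 mA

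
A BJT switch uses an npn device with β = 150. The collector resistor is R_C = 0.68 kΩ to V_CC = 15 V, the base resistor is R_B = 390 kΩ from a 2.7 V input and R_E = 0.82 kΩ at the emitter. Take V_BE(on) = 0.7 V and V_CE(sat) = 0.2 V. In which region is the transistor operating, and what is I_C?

Assume active. Base-emitter loop: I_B = (V_BB − V_BE)/(R_B + (β+1)R_E) = (2.7 − 0.7)/(390 + 151×0.82) = 0.00389 mA.
I_C = β·I_B = 150×0.00389 = 0.584 mA.
V_CE = V_CC − I_C·R_C − I_E·R_E = 15 − 0.584×0.68 − 0.588×0.82 = 14.1 V > V_CE(sat), so the active-region assumption holds.

active; I_C ≈ 0.58 mA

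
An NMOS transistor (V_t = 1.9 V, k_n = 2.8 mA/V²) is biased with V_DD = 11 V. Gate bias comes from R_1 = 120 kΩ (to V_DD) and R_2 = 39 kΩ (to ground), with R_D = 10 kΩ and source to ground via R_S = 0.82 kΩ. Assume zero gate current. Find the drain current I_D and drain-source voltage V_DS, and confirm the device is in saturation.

V_G = V_DD·R_2/(R_1+R_2) = 11×39/159 = 2.7 V.
Assume saturation: I_D = (k_n/2)(V_GS − V_t)² with V_GS = V_G − I_D·R_S = 2.7 − 0.82·I_D.
Substituting gives 0.941·I_D² − 2.83·I_D + 0.892 = 0, with roots I_D = 0.357 or 2.65 mA.
The root I_D = 2.65 mA gives V_GS = 0.524 V ≤ V_t, so take I_D = 0.357 mA.
Then V_GS = 2.41 V and V_DS = V_DD − I_D(R_D+R_S) = 11 − 0.357×10.8 = 7.13 V.
Saturation requires V_DS ≥ V_GS − V_t = 0.505 V; 7.13 ≥ 0.505 ✓.

I_D ≈ 0.36 mA, V_DS ≈ 7.1 V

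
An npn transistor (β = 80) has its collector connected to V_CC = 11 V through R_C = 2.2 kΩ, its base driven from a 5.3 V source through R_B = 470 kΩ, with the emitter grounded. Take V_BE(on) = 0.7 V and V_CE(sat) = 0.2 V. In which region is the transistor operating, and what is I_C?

Assume active. Base-emitter loop: I_B = (V_BB − V_BE)/R_B = (5.3 − 0.7)/470 = 0.00979 mA.
I_C = β·I_B = 80×0.00979 = 0.783 mA.
V_CE = V_CC − I_C·R_C = 11 − 0.783×2.2 = 9.28 V > V_CE(sat), so the active-region assumption holds.

active; I_C ≈ 0.78 mA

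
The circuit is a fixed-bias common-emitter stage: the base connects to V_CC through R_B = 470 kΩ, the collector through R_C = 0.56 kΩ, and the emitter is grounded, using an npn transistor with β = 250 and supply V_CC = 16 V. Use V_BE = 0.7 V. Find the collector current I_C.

Base loop: V_CC = I_B·R_B + V_BE, so I_B = (16 − 0.7)/470 kΩ = 0.0326 mA.
In the active region I_C = β·I_B = 250 × 0.0326 = 8.14 mA.
Collector loop: V_CE = V_CC − I_C·R_C = 16 − 8.14×0.56 = 11.4 V.
Since V_CE = 11.4 V > V_CE(sat) ≈ 0.2 V, the transistor is in the active region as assumed.

I_C ≈ 8.1 mA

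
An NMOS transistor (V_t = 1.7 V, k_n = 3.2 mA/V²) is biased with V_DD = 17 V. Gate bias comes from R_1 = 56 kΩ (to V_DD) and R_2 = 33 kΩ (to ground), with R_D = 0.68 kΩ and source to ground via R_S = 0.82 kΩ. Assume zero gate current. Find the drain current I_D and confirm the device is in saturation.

V_G = V_DD·R_2/(R_1+R_2) = 17×33/89 = 6.3 V.
Assume saturation: I_D = (k_n/2)(V_GS − V_t)² with V_GS = V_G − I_D·R_S = 6.3 − 0.82·I_D.
Substituting gives 1.08·I_D² − 13.1·I_D + 33.9 = 0, with roots I_D = 3.75 or 8.41 mA.
The root I_D = 8.41 mA gives V_GS = -0.593 V ≤ V_t, so take I_D = 3.75 mA.
Then V_GS = 3.23 V and V_DS = V_DD − I_D(R_D+R_S) = 17 − 3.75×1.5 = 11.4 V.
Saturation requires V_DS ≥ V_GS − V_t = 1.53 V; 11.4 ≥ 1.53 ✓.

I_D ≈ 3.7 mA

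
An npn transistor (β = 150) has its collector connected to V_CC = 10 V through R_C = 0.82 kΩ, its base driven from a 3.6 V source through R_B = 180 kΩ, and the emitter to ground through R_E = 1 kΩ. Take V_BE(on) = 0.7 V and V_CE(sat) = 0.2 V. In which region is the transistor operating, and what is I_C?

Assume active. Base-emitter loop: I_B = (V_BB − V_BE)/(R_B + (β+1)R_E) = (3.6 − 0.7)/(180 + 151×1) = 0.00876 mA.
I_C = β·I_B = 150×0.00876 = 1.31 mA.
V_CE = V_CC − I_C·R_C − I_E·R_E = 10 − 1.31×0.82 − 1.32×1 = 7.6 V > V_CE(sat), so the active-region assumption holds.

active; I_C ≈ 1.3 mA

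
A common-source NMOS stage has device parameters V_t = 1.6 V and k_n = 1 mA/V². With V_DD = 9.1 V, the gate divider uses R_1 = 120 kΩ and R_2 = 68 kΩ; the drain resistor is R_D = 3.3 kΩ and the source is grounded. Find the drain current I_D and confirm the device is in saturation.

V_G = V_DD·R_2/(R_1+R_2) = 9.1×68/188 = 3.29 V. With the source grounded, V_GS = V_G = 3.29 V.
Assume saturation: I_D = (k_n/2)(V_GS − V_t)² = (1/2)×(3.29 − 1.6)² = 0.5×1.69² = 1.43 mA.
V_DS = V_DD − I_D·R_D = 9.1 − 1.43×3.3 = 4.38 V.
Saturation requires V_DS ≥ V_GS − V_t = 1.69 V; 4.38 ≥ 1.69 ✓.

I_D ≈ 1.4 mA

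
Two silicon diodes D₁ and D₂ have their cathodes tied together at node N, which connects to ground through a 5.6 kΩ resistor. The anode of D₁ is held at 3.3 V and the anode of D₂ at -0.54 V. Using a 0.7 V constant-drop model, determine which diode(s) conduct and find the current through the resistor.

Assume both conduct. Then node N would need to be at both 3.3−0.7 = 2.6 V and -0.54−0.7 = -1.24 V, which is impossible.
Assume only D₁ conducts: V_N = 3.3 − 0.7 = 2.6 V, so I_R = 2.6/5.6 = 0.464 mA.
Check D₂: its anode-to-cathode voltage is -0.54 − 2.6 = -3.14 V < 0.7 V, so it is off. The assumption is consistent.

Only D₁ conducts; I_R ≈ 0.46 mA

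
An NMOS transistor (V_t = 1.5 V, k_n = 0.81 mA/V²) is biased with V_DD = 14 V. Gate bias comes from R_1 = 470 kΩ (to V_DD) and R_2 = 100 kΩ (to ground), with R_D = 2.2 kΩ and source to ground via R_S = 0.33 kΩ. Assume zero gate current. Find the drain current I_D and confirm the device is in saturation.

I_D ≈ 0.3 mA

V_G = V_DD·R_2/(R_1+R_2) = 14×100/570 = 2.46 V.
Assume saturation: I_D = (k_n/2)(V_GS − V_t)² with V_GS = V_G − I_D·R_S = 2.46 − 0.33·I_D.
Substituting gives 0.0441·I_D² − 1.26·I_D + 0.37 = 0, with roots I_D = 0.298 or 28.2 mA.
The root I_D = 28.2 mA gives V_GS = -6.84 V ≤ V_t, so take I_D = 0.298 mA.
Then V_GS = 2.36 V and V_DS = V_DD − I_D(R_D+R_S) = 14 − 0.298×2.53 = 13.2 V.
Saturation requires V_DS ≥ V_GS − V_t = 0.858 V; 13.2 ≥ 0.858 ✓.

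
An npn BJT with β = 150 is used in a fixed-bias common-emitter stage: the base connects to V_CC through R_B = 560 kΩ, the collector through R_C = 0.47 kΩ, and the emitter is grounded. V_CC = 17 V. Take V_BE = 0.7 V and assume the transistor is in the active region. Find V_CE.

Base loop: V_CC = I_B·R_B + V_BE, so I_B = (17 − 0.7)/560 kΩ = 0.0291 mA.
In the active region I_C = β·I_B = 150 × 0.0291 = 4.37 mA.
Collector loop: V_CE = V_CC − I_C·R_C = 17 − 4.37×0.47 = 14.9 V.
Since V_CE = 14.9 V > V_CE(sat) ≈ 0.2 V, the transistor is in the active region as assumed.

V_CE ≈ 15 V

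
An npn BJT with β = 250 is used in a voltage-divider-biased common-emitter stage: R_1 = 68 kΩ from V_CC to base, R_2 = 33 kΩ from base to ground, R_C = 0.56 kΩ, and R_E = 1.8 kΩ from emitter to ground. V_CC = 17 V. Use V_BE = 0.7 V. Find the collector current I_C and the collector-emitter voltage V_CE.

Thevenize the base divider: V_Th = V_CC·R_2/(R_1+R_2) = 17×33/101 = 5.55 V, R_Th = R_1‖R_2 = 22.2 kΩ.
Base-emitter loop: V_Th = I_B·R_Th + V_BE + (β+1)I_B·R_E, so I_B = (5.55 − 0.7) / (22.2 + 251×1.8) = 0.0102 mA.
I_C = β·I_B = 250×0.0102 = 2.56 mA, and I_E = (β+1)I_B = 2.57 mA.
V_CE = V_CC − I_C·R_C − I_E·R_E = 17 − 2.56×0.56 − 2.57×1.8 = 10.9 V.
V_CE = 10.9 V > 0.2 V confirms active-region operation.

I_C ≈ 2.6 mA, V_CE ≈ 11 V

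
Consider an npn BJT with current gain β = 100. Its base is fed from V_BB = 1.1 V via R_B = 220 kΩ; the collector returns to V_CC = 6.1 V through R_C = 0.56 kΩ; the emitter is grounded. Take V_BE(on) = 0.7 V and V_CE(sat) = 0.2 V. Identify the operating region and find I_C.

active; I_C ≈ 0.18 mA

Assume active. Base-emitter loop: I_B = (V_BB − V_BE)/R_B = (1.1 − 0.7)/220 = 0.00182 mA.
I_C = β·I_B = 100×0.00182 = 0.182 mA.
V_CE = V_CC − I_C·R_C = 6.1 − 0.182×0.56 = 6 V > V_CE(sat), so the active-region assumption holds.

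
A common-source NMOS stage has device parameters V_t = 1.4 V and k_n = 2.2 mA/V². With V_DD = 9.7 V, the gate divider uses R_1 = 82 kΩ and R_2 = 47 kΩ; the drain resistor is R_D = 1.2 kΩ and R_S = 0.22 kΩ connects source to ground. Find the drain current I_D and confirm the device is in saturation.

V_G = V_DD·R_2/(R_1+R_2) = 9.7×47/129 = 3.53 V.
Assume saturation: I_D = (k_n/2)(V_GS − V_t)² with V_GS = V_G − I_D·R_S = 3.53 − 0.22·I_D.
Substituting gives 0.0532·I_D² − 2.03·I_D + 5.01 = 0, with roots I_D = 2.65 or 35.5 mA.
The root I_D = 35.5 mA gives V_GS = -4.28 V ≤ V_t, so take I_D = 2.65 mA.
Then V_GS = 2.95 V and V_DS = V_DD − I_D(R_D+R_S) = 9.7 − 2.65×1.42 = 5.94 V.
Saturation requires V_DS ≥ V_GS − V_t = 1.55 V; 5.94 ≥ 1.55 ✓.

I_D ≈ 2.6 mA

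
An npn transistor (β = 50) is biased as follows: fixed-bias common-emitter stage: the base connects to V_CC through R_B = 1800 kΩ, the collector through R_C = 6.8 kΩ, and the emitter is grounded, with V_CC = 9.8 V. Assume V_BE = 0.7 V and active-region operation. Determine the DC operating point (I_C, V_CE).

Base loop: V_CC = I_B·R_B + V_BE, so I_B = (9.8 − 0.7)/1800 kΩ = 0.00506 mA.
In the active region I_C = β·I_B = 50 × 0.00506 = 0.253 mA.
Collector loop: V_CE = V_CC − I_C·R_C = 9.8 − 0.253×6.8 = 8.08 V.
Since V_CE = 8.08 V > V_CE(sat) ≈ 0.2 V, the transistor is in the active region as assumed.

I_C ≈ 0.25 mA, V_CE ≈ 8.1 V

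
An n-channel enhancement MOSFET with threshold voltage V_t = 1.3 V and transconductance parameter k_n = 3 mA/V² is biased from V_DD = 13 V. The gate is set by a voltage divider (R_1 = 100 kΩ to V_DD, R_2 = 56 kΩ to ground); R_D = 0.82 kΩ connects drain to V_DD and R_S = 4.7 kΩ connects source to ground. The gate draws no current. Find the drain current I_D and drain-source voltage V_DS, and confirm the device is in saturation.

I_D ≈ 0.58 mA, V_DS ≈ 9.8 V

V_G = V_DD·R_2/(R_1+R_2) = 13×56/156 = 4.67 V.
Assume saturation: I_D = (k_n/2)(V_GS − V_t)² with V_GS = V_G − I_D·R_S = 4.67 − 4.7·I_D.
Substituting gives 33.1·I_D² − 48.5·I_D + 17 = 0, with roots I_D = 0.584 or 0.879 mA.
The root I_D = 0.879 mA gives V_GS = 0.534 V ≤ V_t, so take I_D = 0.584 mA.
Then V_GS = 1.92 V and V_DS = V_DD − I_D(R_D+R_S) = 13 − 0.584×5.52 = 9.78 V.
Saturation requires V_DS ≥ V_GS − V_t = 0.624 V; 9.78 ≥ 0.624 ✓.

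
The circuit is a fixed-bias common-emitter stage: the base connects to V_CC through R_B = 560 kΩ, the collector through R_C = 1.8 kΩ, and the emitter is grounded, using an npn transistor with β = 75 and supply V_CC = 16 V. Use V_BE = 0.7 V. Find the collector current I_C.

I_C ≈ 2 mA

Base loop: V_CC = I_B·R_B + V_BE, so I_B = (16 − 0.7)/560 kΩ = 0.0273 mA.
In the active region I_C = β·I_B = 75 × 0.0273 = 2.05 mA.
Collector loop: V_CE = V_CC − I_C·R_C = 16 − 2.05×1.8 = 12.3 V.
Since V_CE = 12.3 V > V_CE(sat) ≈ 0.2 V, the transistor is in the active region as assumed.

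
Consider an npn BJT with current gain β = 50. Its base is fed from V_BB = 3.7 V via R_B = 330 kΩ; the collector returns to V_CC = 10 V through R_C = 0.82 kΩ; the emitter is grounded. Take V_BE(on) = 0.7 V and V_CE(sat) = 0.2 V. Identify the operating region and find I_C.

active; I_C ≈ 0.45 mA

Assume active. Base-emitter loop: I_B = (V_BB − V_BE)/R_B = (3.7 − 0.7)/330 = 0.00909 mA.
I_C = β·I_B = 50×0.00909 = 0.455 mA.
V_CE = V_CC − I_C·R_C = 10 − 0.455×0.82 = 9.63 V > V_CE(sat), so the active-region assumption holds.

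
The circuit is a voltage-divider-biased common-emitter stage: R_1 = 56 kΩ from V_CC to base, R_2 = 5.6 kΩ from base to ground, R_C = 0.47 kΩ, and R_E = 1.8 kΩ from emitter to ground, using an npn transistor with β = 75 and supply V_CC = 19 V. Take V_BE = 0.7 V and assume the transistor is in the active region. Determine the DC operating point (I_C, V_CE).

Thevenize the base divider: V_Th = V_CC·R_2/(R_1+R_2) = 19×5.6/61.6 = 1.73 V, R_Th = R_1‖R_2 = 5.09 kΩ.
Base-emitter loop: V_Th = I_B·R_Th + V_BE + (β+1)I_B·R_E, so I_B = (1.73 − 0.7) / (5.09 + 76×1.8) = 0.00724 mA.
I_C = β·I_B = 75×0.00724 = 0.543 mA, and I_E = (β+1)I_B = 0.55 mA.
V_CE = V_CC − I_C·R_C − I_E·R_E = 19 − 0.543×0.47 − 0.55×1.8 = 17.8 V.
V_CE = 17.8 V > 0.2 V confirms active-region operation.

I_C ≈ 0.54 mA, V_CE ≈ 18 V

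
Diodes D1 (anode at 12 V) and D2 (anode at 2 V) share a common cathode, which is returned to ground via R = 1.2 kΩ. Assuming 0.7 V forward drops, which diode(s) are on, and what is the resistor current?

Assume both conduct. Then node N would need to be at both 12−0.7 = 11.3 V and 2−0.7 = 1.3 V, which is impossible.
Assume only D1 conducts: V_N = 12 − 0.7 = 11.3 V, so I_R = 11.3/1.2 = 9.42 mA.
Check D2: its anode-to-cathode voltage is 2 − 11.3 = -9.3 V < 0.7 V, so it is off. The assumption is consistent.

Only D1 conducts; I_R ≈ 9.4 mA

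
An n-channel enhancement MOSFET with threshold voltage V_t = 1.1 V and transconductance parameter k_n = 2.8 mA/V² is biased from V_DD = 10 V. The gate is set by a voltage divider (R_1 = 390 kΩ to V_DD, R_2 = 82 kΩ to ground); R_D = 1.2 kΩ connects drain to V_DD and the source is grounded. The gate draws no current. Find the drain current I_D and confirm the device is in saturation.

V_G = V_DD·R_2/(R_1+R_2) = 10×82/472 = 1.74 V. With the source grounded, V_GS = V_G = 1.74 V.
Assume saturation: I_D = (k_n/2)(V_GS − V_t)² = (2.8/2)×(1.74 − 1.1)² = 1.4×0.637² = 0.569 mA.
V_DS = V_DD − I_D·R_D = 10 − 0.569×1.2 = 9.32 V.
Saturation requires V_DS ≥ V_GS − V_t = 0.637 V; 9.32 ≥ 0.637 ✓.

I_D ≈ 0.57 mA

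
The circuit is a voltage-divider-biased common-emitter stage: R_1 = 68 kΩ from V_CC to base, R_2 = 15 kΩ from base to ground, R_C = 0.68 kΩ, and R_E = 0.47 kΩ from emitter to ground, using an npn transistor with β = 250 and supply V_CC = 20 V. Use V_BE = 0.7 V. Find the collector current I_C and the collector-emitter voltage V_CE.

Thevenize the base divider: V_Th = V_CC·R_2/(R_1+R_2) = 20×15/83 = 3.61 V, R_Th = R_1‖R_2 = 12.3 kΩ.
Base-emitter loop: V_Th = I_B·R_Th + V_BE + (β+1)I_B·R_E, so I_B = (3.61 − 0.7) / (12.3 + 251×0.47) = 0.0224 mA.
I_C = β·I_B = 250×0.0224 = 5.59 mA, and I_E = (β+1)I_B = 5.62 mA.
V_CE = V_CC − I_C·R_C − I_E·R_E = 20 − 5.59×0.68 − 5.62×0.47 = 13.6 V.
V_CE = 13.6 V > 0.2 V confirms active-region operation.

I_C ≈ 5.6 mA, V_CE ≈ 14 V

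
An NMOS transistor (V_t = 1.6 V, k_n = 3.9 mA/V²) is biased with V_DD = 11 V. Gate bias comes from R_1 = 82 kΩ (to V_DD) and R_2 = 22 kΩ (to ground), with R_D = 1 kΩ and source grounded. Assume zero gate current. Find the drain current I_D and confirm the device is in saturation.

V_G = V_DD·R_2/(R_1+R_2) = 11×22/104 = 2.33 V. With the source grounded, V_GS = V_G = 2.33 V.
Assume saturation: I_D = (k_n/2)(V_GS − V_t)² = (3.9/2)×(2.33 − 1.6)² = 1.95×0.727² = 1.03 mA.
V_DS = V_DD − I_D·R_D = 11 − 1.03×1 = 9.97 V.
Saturation requires V_DS ≥ V_GS − V_t = 0.727 V; 9.97 ≥ 0.727 ✓.

I_D ≈ 1 mA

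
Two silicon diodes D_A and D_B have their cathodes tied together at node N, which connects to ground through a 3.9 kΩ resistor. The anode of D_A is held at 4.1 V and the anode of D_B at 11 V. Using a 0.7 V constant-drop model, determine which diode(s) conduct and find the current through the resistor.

Assume both conduct. Then node N would need to be at both 4.1−0.7 = 3.4 V and 11−0.7 = 10.3 V, which is impossible.
Assume only D_B conducts: V_N = 11 − 0.7 = 10.3 V, so I_R = 10.3/3.9 = 2.64 mA.
Check D_A: its anode-to-cathode voltage is 4.1 − 10.3 = -6.2 V < 0.7 V, so it is off. The assumption is consistent.

Only D_B conducts; I_R ≈ 2.6 mA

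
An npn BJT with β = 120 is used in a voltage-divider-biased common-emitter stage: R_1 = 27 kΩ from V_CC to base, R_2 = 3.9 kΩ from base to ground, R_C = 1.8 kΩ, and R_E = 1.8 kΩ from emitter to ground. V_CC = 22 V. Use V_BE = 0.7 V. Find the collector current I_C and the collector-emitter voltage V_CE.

I_C ≈ 1.1 mA, V_CE ≈ 18 V

Thevenize the base divider: V_Th = V_CC·R_2/(R_1+R_2) = 22×3.9/30.9 = 2.78 V, R_Th = R_1‖R_2 = 3.41 kΩ.
Base-emitter loop: V_Th = I_B·R_Th + V_BE + (β+1)I_B·R_E, so I_B = (2.78 − 0.7) / (3.41 + 121×1.8) = 0.00939 mA.
I_C = β·I_B = 120×0.00939 = 1.13 mA, and I_E = (β+1)I_B = 1.14 mA.
V_CE = V_CC − I_C·R_C − I_E·R_E = 22 − 1.13×1.8 − 1.14×1.8 = 17.9 V.
V_CE = 17.9 V > 0.2 V confirms active-region operation.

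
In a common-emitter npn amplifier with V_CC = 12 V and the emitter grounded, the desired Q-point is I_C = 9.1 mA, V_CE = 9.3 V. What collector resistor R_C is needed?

R_C ≈ 0.3 kΩ

Collector loop: V_CC = I_C·R_C + V_CE.
R_C = (V_CC − V_CE)/I_C = (12 − 9.3)/9.1 = 0.297 kΩ.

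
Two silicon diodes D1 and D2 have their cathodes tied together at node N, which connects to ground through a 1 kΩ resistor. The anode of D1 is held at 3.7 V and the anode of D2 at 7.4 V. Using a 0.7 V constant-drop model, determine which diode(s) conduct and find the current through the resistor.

Assume both conduct. Then node N would need to be at both 3.7−0.7 = 3 V and 7.4−0.7 = 6.7 V, which is impossible.
Assume only D2 conducts: V_N = 7.4 − 0.7 = 6.7 V, so I_R = 6.7/1 = 6.7 mA.
Check D1: its anode-to-cathode voltage is 3.7 − 6.7 = -3 V < 0.7 V, so it is off. The assumption is consistent.

Only D2 conducts; I_R ≈ 6.7 mA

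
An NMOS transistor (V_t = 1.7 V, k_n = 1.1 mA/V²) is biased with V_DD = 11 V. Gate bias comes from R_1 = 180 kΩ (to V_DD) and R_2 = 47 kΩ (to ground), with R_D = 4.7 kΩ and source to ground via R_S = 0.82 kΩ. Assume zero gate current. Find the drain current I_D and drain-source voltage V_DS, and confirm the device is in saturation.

V_G = V_DD·R_2/(R_1+R_2) = 11×47/227 = 2.28 V.
Assume saturation: I_D = (k_n/2)(V_GS − V_t)² with V_GS = V_G − I_D·R_S = 2.28 − 0.82·I_D.
Substituting gives 0.37·I_D² − 1.52·I_D + 0.183 = 0, with roots I_D = 0.124 or 3.99 mA.
The root I_D = 3.99 mA gives V_GS = -0.993 V ≤ V_t, so take I_D = 0.124 mA.
Then V_GS = 2.18 V and V_DS = V_DD − I_D(R_D+R_S) = 11 − 0.124×5.52 = 10.3 V.
Saturation requires V_DS ≥ V_GS − V_t = 0.476 V; 10.3 ≥ 0.476 ✓.

I_D ≈ 0.12 mA, V_DS ≈ 10 V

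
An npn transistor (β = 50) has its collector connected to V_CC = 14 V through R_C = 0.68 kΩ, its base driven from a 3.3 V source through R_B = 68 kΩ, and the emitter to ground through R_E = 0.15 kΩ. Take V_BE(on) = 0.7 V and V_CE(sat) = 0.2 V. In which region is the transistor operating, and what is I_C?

active; I_C ≈ 1.7 mA

Assume active. Base-emitter loop: I_B = (V_BB − V_BE)/(R_B + (β+1)R_E) = (3.3 − 0.7)/(68 + 51×0.15) = 0.0344 mA.
I_C = β·I_B = 50×0.0344 = 1.72 mA.
V_CE = V_CC − I_C·R_C − I_E·R_E = 14 − 1.72×0.68 − 1.75×0.15 = 12.6 V > V_CE(sat), so the active-region assumption holds.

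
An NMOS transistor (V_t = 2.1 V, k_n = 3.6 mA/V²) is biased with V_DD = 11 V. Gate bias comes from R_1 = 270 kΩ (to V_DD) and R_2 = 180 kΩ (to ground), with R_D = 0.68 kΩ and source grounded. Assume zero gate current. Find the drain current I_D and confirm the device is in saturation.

V_G = V_DD·R_2/(R_1+R_2) = 11×180/450 = 4.4 V. With the source grounded, V_GS = V_G = 4.4 V.
Assume saturation: I_D = (k_n/2)(V_GS − V_t)² = (3.6/2)×(4.4 − 2.1)² = 1.8×2.3² = 9.52 mA.
V_DS = V_DD − I_D·R_D = 11 − 9.52×0.68 = 4.53 V.
Saturation requires V_DS ≥ V_GS − V_t = 2.3 V; 4.53 ≥ 2.3 ✓.

I_D ≈ 9.5 mA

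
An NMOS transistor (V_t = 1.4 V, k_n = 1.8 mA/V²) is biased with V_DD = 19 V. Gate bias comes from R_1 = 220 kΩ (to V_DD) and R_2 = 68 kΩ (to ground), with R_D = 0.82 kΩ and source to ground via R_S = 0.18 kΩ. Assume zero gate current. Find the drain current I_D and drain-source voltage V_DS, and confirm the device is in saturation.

I_D ≈ 4.6 mA, V_DS ≈ 14 V

V_G = V_DD·R_2/(R_1+R_2) = 19×68/288 = 4.49 V.
Assume saturation: I_D = (k_n/2)(V_GS − V_t)² with V_GS = V_G − I_D·R_S = 4.49 − 0.18·I_D.
Substituting gives 0.0292·I_D² − 2·I_D + 8.57 = 0, with roots I_D = 4.59 or 64 mA.
The root I_D = 64 mA gives V_GS = -7.03 V ≤ V_t, so take I_D = 4.59 mA.
Then V_GS = 3.66 V and V_DS = V_DD − I_D(R_D+R_S) = 19 − 4.59×1 = 14.4 V.
Saturation requires V_DS ≥ V_GS − V_t = 2.26 V; 14.4 ≥ 2.26 ✓.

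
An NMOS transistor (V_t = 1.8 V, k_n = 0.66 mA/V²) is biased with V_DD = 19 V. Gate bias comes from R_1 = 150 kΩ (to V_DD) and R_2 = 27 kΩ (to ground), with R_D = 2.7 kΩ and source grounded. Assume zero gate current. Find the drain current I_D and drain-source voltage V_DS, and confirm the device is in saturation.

V_G = V_DD·R_2/(R_1+R_2) = 19×27/177 = 2.9 V. With the source grounded, V_GS = V_G = 2.9 V.
Assume saturation: I_D = (k_n/2)(V_GS − V_t)² = (0.66/2)×(2.9 − 1.8)² = 0.33×1.1² = 0.398 mA.
V_DS = V_DD − I_D·R_D = 19 − 0.398×2.7 = 17.9 V.
Saturation requires V_DS ≥ V_GS − V_t = 1.1 V; 17.9 ≥ 1.1 ✓.

I_D ≈ 0.4 mA, V_DS ≈ 18 V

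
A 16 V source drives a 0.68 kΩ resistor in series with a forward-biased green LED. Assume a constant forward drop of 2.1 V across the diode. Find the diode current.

KVL around the loop: 16 = V_D + I·R = 2.1 + I × 0.68 kΩ.
So I = (16 − 2.1) / 0.68 kΩ = 13.9 / 0.68 = 20.4 mA.

I ≈ 20 mA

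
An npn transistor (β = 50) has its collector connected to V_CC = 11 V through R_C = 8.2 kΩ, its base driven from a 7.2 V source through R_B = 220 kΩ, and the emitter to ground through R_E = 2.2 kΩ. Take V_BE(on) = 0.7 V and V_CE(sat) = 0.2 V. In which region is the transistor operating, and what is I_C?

active; I_C ≈ 0.98 mA

Assume active. Base-emitter loop: I_B = (V_BB − V_BE)/(R_B + (β+1)R_E) = (7.2 − 0.7)/(220 + 51×2.2) = 0.0196 mA.
I_C = β·I_B = 50×0.0196 = 0.978 mA.
V_CE = V_CC − I_C·R_C − I_E·R_E = 11 − 0.978×8.2 − 0.998×2.2 = 0.782 V > V_CE(sat), so the active-region assumption holds.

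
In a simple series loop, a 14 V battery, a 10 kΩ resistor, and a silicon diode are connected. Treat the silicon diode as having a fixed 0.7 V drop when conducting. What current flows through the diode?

KVL around the loop: 14 = V_D + I·R = 0.7 + I × 10 kΩ.
So I = (14 − 0.7) / 10 kΩ = 13.3 / 10 = 1.33 mA.

I ≈ 1.3 mA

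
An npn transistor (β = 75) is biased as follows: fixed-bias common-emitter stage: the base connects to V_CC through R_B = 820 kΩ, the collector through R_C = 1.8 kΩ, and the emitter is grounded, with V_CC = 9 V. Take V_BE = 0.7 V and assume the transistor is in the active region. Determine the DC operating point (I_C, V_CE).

I_C ≈ 0.76 mA, V_CE ≈ 7.6 V

Base loop: V_CC = I_B·R_B + V_BE, so I_B = (9 − 0.7)/820 kΩ = 0.0101 mA.
In the active region I_C = β·I_B = 75 × 0.0101 = 0.759 mA.
Collector loop: V_CE = V_CC − I_C·R_C = 9 − 0.759×1.8 = 7.63 V.
Since V_CE = 7.63 V > V_CE(sat) ≈ 0.2 V, the transistor is in the active region as assumed.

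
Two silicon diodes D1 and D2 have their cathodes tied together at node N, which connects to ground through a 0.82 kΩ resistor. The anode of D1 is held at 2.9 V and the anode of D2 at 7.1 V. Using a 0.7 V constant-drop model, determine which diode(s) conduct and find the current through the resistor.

Only D2 conducts; I_R ≈ 7.8 mA

Assume both conduct. Then node N would need to be at both 2.9−0.7 = 2.2 V and 7.1−0.7 = 6.4 V, which is impossible.
Assume only D2 conducts: V_N = 7.1 − 0.7 = 6.4 V, so I_R = 6.4/0.82 = 7.8 mA.
Check D1: its anode-to-cathode voltage is 2.9 − 6.4 = -3.5 V < 0.7 V, so it is off. The assumption is consistent.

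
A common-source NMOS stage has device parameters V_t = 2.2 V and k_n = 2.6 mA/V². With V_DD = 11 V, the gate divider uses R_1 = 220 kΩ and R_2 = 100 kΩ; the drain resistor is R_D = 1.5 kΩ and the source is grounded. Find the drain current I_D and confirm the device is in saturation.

V_G = V_DD·R_2/(R_1+R_2) = 11×100/320 = 3.44 V. With the source grounded, V_GS = V_G = 3.44 V.
Assume saturation: I_D = (k_n/2)(V_GS − V_t)² = (2.6/2)×(3.44 − 2.2)² = 1.3×1.24² = 1.99 mA.
V_DS = V_DD − I_D·R_D = 11 − 1.99×1.5 = 8.01 V.
Saturation requires V_DS ≥ V_GS − V_t = 1.24 V; 8.01 ≥ 1.24 ✓.

I_D ≈ 2 mA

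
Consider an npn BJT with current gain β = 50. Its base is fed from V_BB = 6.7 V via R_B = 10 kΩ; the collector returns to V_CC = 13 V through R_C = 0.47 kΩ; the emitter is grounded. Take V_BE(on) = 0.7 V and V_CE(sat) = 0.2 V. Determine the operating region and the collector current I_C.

saturation; I_C ≈ 27 mA

Assume active: I_B = (6.7 − 0.7)/10 = 0.6 mA, giving I_C = β·I_B = 30 mA.
But then V_CE = 13 − 30×0.47 = -1.1 V < V_CE(sat) = 0.2 V — impossible in the active region.
So the transistor is saturated. With V_CE = 0.2 V, I_C = (V_CC − 0.2)/R_C = 12.8/0.47 = 27.2 mA.
Check: β·I_B = 30 mA > I_C = 27.2 mA, confirming saturation.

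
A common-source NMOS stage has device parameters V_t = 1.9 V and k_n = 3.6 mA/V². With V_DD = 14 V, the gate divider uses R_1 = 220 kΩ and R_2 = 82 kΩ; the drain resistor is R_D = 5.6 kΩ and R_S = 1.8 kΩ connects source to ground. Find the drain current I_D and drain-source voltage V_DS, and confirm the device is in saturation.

I_D ≈ 0.71 mA, V_DS ≈ 8.8 V

V_G = V_DD·R_2/(R_1+R_2) = 14×82/302 = 3.8 V.
Assume saturation: I_D = (k_n/2)(V_GS − V_t)² with V_GS = V_G − I_D·R_S = 3.8 − 1.8·I_D.
Substituting gives 5.83·I_D² − 13.3·I_D + 6.51 = 0, with roots I_D = 0.708 or 1.58 mA.
The root I_D = 1.58 mA gives V_GS = 0.964 V ≤ V_t, so take I_D = 0.708 mA.
Then V_GS = 2.53 V and V_DS = V_DD − I_D(R_D+R_S) = 14 − 0.708×7.4 = 8.76 V.
Saturation requires V_DS ≥ V_GS − V_t = 0.627 V; 8.76 ≥ 0.627 ✓.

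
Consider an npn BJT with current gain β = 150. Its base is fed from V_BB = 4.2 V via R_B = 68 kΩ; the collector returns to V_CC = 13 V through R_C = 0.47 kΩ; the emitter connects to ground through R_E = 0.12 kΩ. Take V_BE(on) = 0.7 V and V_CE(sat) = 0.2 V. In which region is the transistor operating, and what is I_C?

active; I_C ≈ 6.1 mA

Assume active. Base-emitter loop: I_B = (V_BB − V_BE)/(R_B + (β+1)R_E) = (4.2 − 0.7)/(68 + 151×0.12) = 0.0406 mA.
I_C = β·I_B = 150×0.0406 = 6.1 mA.
V_CE = V_CC − I_C·R_C − I_E·R_E = 13 − 6.1×0.47 − 6.14×0.12 = 9.4 V > V_CE(sat), so the active-region assumption holds.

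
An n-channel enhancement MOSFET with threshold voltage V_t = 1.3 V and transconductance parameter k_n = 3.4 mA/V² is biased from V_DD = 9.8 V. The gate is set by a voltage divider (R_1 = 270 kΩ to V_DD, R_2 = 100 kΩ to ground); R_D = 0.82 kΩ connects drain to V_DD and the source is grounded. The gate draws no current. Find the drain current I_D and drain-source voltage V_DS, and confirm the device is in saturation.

V_G = V_DD·R_2/(R_1+R_2) = 9.8×100/370 = 2.65 V. With the source grounded, V_GS = V_G = 2.65 V.
Assume saturation: I_D = (k_n/2)(V_GS − V_t)² = (3.4/2)×(2.65 − 1.3)² = 1.7×1.35² = 3.09 mA.
V_DS = V_DD − I_D·R_D = 9.8 − 3.09×0.82 = 7.26 V.
Saturation requires V_DS ≥ V_GS − V_t = 1.35 V; 7.26 ≥ 1.35 ✓.

I_D ≈ 3.1 mA, V_DS ≈ 7.3 V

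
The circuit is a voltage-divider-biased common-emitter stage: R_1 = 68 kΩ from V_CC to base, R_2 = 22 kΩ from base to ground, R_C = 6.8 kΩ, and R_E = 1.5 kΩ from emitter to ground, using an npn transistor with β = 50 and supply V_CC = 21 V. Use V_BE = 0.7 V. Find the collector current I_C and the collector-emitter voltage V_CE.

Thevenize the base divider: V_Th = V_CC·R_2/(R_1+R_2) = 21×22/90 = 5.13 V, R_Th = R_1‖R_2 = 16.6 kΩ.
Base-emitter loop: V_Th = I_B·R_Th + V_BE + (β+1)I_B·R_E, so I_B = (5.13 − 0.7) / (16.6 + 51×1.5) = 0.0476 mA.
I_C = β·I_B = 50×0.0476 = 2.38 mA, and I_E = (β+1)I_B = 2.43 mA.
V_CE = V_CC − I_C·R_C − I_E·R_E = 21 − 2.38×6.8 − 2.43×1.5 = 1.17 V.
V_CE = 1.17 V > 0.2 V confirms active-region operation.

I_C ≈ 2.4 mA, V_CE ≈ 1.2 V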